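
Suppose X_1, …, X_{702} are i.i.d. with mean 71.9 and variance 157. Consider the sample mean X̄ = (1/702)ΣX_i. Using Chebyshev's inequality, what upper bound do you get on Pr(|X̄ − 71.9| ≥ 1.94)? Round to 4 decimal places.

0.0594

Var(X̄) = Var(X_i)/n = 157/702 = 0.22365.
Chebyshev: Pr(|X̄ − 71.9| ≥ 1.94) ≤ Var(X̄)/(1.94)² = 157/(702·1.94²) = 0.0594.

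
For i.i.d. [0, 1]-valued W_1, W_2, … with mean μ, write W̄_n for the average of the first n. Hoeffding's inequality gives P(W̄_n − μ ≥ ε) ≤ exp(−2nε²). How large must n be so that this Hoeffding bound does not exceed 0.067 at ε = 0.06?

376

Require exp(−2nε²) ≤ 0.067, i.e. 2nε² ≥ ln(1/0.067) = 2.703063.
So n ≥ 2.703063 / (2·0.06²) = 375.425.
The smallest integer n is 376.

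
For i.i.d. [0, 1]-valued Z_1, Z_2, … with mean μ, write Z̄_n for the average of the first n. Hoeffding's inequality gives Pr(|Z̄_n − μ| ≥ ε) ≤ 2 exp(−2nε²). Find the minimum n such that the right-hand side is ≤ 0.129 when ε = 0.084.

Require 2·exp(−2nε²) ≤ 0.129, i.e. 2nε² ≥ ln(2/0.129) = 2.741090.
So n ≥ 2.741090 / (2·0.084²) = 194.238.
The smallest integer n is 195.

195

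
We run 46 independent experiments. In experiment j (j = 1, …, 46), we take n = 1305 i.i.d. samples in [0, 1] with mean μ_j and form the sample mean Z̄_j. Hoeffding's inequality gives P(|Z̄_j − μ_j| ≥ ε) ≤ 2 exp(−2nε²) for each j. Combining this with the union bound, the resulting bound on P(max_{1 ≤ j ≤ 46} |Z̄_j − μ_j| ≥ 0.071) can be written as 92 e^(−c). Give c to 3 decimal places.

13.157

Union bound over the 46 events: P(max_{1 ≤ j ≤ 46} |Z̄_j − μ_j| ≥ 0.071) ≤ 46·2·exp(−2nε²) = 92 exp(−2·1305·0.071²).
So c = 2·1305·0.071² = 13.1570.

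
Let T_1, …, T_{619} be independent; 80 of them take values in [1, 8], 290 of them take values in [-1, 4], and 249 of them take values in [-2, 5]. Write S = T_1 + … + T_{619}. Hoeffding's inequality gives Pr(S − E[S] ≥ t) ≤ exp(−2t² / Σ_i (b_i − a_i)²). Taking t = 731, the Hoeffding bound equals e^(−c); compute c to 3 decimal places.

Σ(b_i − a_i)² = 80·7² + 290·5² + 249·7² = 23371.
c = 2t² / 23371 = 2·731² / 23371 = 45.7286.

45.729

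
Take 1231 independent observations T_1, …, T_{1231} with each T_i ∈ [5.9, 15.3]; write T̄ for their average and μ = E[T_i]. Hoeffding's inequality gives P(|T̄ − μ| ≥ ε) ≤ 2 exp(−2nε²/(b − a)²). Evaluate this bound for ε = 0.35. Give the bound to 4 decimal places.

Exponent: 2nε²/(b − a)² = 2·1231·0.35² / 9.4² = 3.41325.
Bound = 2·exp(−3.41325) = 0.06587.

0.0659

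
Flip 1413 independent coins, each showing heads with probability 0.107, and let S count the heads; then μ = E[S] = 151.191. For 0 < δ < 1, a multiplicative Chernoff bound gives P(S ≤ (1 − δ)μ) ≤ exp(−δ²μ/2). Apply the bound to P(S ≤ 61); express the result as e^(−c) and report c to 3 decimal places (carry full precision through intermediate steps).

Write 61 = (1 − δ)μ, so δ = 1 − 61/151.191 = 0.5965368…
Then the exponent is δ²μ/2 = (μ − 61)²/(2μ) = 26.901127.

26.901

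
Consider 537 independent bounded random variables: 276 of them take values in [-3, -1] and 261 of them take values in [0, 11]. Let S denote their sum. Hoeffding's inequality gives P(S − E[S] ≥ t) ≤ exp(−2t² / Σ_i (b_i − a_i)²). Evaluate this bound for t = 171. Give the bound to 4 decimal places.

0.1671

Σ(b_i − a_i)² = 276·2² + 261·11² = 32685.
Exponent = 2·171² / 32685 = 1.78926.
Bound = exp(−1.78926) = 0.16708.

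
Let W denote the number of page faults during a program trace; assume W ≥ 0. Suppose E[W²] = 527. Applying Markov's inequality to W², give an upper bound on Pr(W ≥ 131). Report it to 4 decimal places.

0.0307

Since W ≥ 0, the event {W ≥ 131} is the same as {W² ≥ 17161}.
Markov's inequality applied to W² gives Pr(W² ≥ 17161) ≤ E[W²]/17161 = 527/17161 = 0.0307.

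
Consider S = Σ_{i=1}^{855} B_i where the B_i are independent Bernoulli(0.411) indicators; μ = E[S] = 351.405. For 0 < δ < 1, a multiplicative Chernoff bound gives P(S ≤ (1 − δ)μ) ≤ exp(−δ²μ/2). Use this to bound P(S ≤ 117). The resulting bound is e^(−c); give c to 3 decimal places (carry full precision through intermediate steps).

78.180

Write 117 = (1 − δ)μ, so δ = 1 − 117/351.405 = 0.6670508…
Then the exponent is δ²μ/2 = (μ − 117)²/(2μ) = 78.180026.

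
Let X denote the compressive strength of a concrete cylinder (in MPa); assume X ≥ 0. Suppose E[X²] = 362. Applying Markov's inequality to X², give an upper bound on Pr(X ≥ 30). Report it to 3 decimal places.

0.402

Since X ≥ 0, the event {X ≥ 30} is the same as {X² ≥ 900}.
Markov's inequality applied to X² gives Pr(X² ≥ 900) ≤ E[X²]/900 = 362/900 = 0.4022.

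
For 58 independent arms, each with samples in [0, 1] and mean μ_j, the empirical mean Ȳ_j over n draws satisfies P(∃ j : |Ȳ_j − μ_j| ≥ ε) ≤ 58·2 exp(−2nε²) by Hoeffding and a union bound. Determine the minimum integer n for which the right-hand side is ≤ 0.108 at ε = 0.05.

1396

Need 2·58·exp(−2nε²) ≤ 0.108, i.e. exp(−2nε²) ≤ 0.108/116.
So 2nε² ≥ ln(116/0.108) = 6.979214.
Hence n ≥ 6.979214/(2·0.05²) = 1395.843.
The smallest integer n is 1396.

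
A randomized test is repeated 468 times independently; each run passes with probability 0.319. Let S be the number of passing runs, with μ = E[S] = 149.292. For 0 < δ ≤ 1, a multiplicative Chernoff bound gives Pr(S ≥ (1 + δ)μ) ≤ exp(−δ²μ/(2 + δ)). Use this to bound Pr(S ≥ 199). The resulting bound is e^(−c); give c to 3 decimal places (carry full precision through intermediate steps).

Write 199 = (1 + δ)μ, so δ = 199/149.292 − 1 = 0.3329582…
Then the exponent is δ²μ/(2 + δ) = (199 − μ)² / (μ·(2 + δ)) = 7.094292.

7.094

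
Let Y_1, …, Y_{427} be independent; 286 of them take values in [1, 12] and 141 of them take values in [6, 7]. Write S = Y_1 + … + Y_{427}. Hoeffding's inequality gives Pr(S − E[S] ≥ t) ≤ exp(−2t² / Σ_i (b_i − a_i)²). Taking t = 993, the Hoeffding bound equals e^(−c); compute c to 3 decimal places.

Σ(b_i − a_i)² = 286·11² + 141·1² = 34747.
c = 2t² / 34747 = 2·993² / 34747 = 56.7559.

56.756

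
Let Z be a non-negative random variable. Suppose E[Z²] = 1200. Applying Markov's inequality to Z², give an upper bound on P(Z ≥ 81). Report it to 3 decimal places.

Since Z ≥ 0, the event {Z ≥ 81} is the same as {Z² ≥ 6561}.
Markov's inequality applied to Z² gives P(Z² ≥ 6561) ≤ E[Z²]/6561 = 1200/6561 = 0.1829.

0.183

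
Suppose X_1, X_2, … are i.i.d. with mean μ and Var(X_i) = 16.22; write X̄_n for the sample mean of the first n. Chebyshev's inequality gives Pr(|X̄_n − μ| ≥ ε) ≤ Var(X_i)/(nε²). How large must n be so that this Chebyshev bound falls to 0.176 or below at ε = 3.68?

7

Require 16.22/(n·3.68²) ≤ 0.176, i.e. n ≥ 16.22/(0.176·3.68²) = 6.805.
The smallest integer n is 7.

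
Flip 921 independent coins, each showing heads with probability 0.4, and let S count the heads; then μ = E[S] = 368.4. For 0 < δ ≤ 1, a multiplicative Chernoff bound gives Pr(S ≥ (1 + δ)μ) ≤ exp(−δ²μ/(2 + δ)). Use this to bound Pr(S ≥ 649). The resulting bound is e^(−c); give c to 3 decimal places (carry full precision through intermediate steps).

Write 649 = (1 + δ)μ, so δ = 649/368.4 − 1 = 0.7616721…
Then the exponent is δ²μ/(2 + δ) = (649 − μ)² / (μ·(2 + δ)) = 77.389778.

77.390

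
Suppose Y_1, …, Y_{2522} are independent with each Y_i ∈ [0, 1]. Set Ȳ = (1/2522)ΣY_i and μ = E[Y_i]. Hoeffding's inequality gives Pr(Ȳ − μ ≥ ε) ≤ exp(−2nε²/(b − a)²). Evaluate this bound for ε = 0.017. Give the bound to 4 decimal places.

0.2328

Exponent: 2nε²/(b − a)² = 2·2522·0.017² / 1² = 1.45772.
Bound = exp(−1.45772) = 0.23277.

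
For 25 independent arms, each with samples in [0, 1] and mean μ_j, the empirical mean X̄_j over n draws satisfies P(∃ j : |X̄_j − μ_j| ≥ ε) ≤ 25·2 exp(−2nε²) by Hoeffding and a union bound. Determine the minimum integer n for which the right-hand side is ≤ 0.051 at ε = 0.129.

207

Need 2·25·exp(−2nε²) ≤ 0.051, i.e. exp(−2nε²) ≤ 0.051/50.
So 2nε² ≥ ln(50/0.051) = 6.887953.
Hence n ≥ 6.887953/(2·0.129²) = 206.957.
The smallest integer n is 207.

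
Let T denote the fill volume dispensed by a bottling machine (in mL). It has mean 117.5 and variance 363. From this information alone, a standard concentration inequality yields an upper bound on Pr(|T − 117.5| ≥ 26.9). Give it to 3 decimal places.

Mean and variance are known, so Chebyshev's inequality applies.
Chebyshev: Pr(|T − μ| ≥ t) ≤ Var(T)/t².
Bound = 363 / 723.61 = 0.5017.

0.502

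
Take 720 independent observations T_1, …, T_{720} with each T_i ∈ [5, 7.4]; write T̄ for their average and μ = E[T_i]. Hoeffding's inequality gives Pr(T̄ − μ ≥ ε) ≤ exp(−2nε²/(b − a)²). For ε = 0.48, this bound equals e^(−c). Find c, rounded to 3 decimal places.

57.600

c = 2nε²/(b − a)² = 2·720·0.48² / 2.4² = 57.6000.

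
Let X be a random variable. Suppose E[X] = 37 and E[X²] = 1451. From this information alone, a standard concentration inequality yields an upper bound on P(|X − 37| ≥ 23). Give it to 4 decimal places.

The first two moments determine the variance, so Chebyshev's inequality is the sharpest standard bound available.
Var(X) = E[X²] − (E[X])² = 1451 − 1369 = 82.
Chebyshev's inequality: P(|X − μ| ≥ t) ≤ Var(X)/t² = 82/529 = 0.1550.

0.1550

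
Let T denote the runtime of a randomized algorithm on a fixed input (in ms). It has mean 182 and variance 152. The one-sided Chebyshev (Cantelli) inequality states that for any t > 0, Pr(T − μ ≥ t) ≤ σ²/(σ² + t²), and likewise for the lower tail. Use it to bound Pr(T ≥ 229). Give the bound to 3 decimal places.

0.064

Here σ² = 152 and t = 47, so σ² + t² = 2361.
Cantelli's bound: 152/2361 = 0.0644.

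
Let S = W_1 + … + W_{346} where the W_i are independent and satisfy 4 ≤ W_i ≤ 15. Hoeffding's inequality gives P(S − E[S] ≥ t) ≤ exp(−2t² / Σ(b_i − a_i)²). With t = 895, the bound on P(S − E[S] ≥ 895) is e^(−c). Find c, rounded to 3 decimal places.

Σ(b_i − a_i)² = 346·(11)² = 41866.
c = 2t²/41866 = 2·895²/41866 = 38.2661.

38.266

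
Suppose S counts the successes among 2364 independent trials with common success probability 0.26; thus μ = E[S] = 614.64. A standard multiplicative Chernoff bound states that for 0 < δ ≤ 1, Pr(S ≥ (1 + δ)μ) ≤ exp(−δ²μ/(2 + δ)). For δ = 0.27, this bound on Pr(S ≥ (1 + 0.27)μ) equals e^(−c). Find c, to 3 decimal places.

c = δ²μ/(2 + δ) = 0.27²·614.64/(2 + 0.27) = 19.7389.

19.739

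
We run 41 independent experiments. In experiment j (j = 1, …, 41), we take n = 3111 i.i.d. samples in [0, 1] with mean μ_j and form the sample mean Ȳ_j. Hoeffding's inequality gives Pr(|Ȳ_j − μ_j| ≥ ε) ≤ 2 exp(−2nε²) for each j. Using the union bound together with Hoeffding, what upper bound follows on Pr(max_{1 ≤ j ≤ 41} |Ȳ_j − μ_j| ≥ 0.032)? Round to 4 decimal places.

Per-experiment Hoeffding bound: 2·exp(−2·3111·0.032²) = 2·exp(−6.37133) = 0.0034198.
Union bound over 41 events: 41·0.0034198 = 0.14021.

0.1402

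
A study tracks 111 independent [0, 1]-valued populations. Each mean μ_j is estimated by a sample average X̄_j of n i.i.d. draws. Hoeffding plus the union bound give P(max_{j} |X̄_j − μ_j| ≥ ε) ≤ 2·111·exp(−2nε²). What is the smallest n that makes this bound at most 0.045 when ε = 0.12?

296

Need 2·111·exp(−2nε²) ≤ 0.045, i.e. exp(−2nε²) ≤ 0.045/222.
So 2nε² ≥ ln(222/0.045) = 8.503770.
Hence n ≥ 8.503770/(2·0.12²) = 295.270.
The smallest integer n is 296.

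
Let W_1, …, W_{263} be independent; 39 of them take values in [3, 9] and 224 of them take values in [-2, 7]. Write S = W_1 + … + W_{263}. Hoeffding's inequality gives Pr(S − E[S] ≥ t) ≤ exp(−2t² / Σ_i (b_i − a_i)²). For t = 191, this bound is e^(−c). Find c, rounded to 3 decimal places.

3.732

Σ(b_i − a_i)² = 39·6² + 224·9² = 19548.
c = 2t² / 19548 = 2·191² / 19548 = 3.7325.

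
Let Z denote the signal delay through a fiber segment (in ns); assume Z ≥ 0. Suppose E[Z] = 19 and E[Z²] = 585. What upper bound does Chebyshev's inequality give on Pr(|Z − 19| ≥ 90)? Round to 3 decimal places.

Var(Z) = E[Z²] − (E[Z])² = 585 − 361 = 224.
Chebyshev's inequality: Pr(|Z − μ| ≥ t) ≤ Var(Z)/t² = 224/8100 = 0.0277.

0.028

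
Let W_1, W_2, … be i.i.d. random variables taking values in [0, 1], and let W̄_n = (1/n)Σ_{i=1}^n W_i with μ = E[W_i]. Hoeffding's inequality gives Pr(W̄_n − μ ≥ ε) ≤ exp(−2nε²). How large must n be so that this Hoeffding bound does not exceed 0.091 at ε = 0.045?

592

Require exp(−2nε²) ≤ 0.091, i.e. 2nε² ≥ ln(1/0.091) = 2.396896.
So n ≥ 2.396896 / (2·0.045²) = 591.826.
The smallest integer n is 592.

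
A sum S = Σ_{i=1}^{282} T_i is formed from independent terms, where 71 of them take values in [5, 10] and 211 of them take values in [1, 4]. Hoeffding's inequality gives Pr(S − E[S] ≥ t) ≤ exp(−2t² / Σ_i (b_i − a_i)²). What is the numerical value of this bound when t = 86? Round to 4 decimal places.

0.0178

Σ(b_i − a_i)² = 71·5² + 211·3² = 3674.
Exponent = 2·86² / 3674 = 4.02613.
Bound = exp(−4.02613) = 0.01784.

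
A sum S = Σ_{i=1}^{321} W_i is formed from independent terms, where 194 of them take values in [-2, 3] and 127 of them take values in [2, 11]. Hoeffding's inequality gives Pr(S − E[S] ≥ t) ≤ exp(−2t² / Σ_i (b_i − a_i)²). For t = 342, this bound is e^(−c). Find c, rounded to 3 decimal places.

Σ(b_i − a_i)² = 194·5² + 127·9² = 15137.
c = 2t² / 15137 = 2·342² / 15137 = 15.4541.

15.454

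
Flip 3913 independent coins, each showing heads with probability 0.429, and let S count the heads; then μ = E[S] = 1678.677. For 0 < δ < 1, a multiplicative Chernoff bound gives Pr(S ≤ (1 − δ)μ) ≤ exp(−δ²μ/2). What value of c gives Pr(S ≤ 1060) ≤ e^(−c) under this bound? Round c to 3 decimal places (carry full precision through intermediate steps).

114.007

Write 1060 = (1 − δ)μ, so δ = 1 − 1060/1678.677 = 0.3685504…
Then the exponent is δ²μ/2 = (μ − 1060)²/(2μ) = 114.006813.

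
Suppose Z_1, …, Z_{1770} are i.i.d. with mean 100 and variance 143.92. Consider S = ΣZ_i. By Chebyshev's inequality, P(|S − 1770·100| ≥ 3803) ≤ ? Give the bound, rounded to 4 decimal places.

0.0176

Var(S) = n·Var(Z_i) = 1770·143.92 = 254738.4.
Chebyshev: P(|S − 1770·100| ≥ 3803) ≤ Var(S)/3803² = 254738.4/14462809 = 0.0176.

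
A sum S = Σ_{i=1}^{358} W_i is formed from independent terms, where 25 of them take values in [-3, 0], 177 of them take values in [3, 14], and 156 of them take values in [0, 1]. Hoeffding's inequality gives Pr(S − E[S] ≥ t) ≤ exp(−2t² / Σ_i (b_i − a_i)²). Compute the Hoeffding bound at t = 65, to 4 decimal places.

Σ(b_i − a_i)² = 25·3² + 177·11² + 156·1² = 21798.
Exponent = 2·65² / 21798 = 0.38765.
Bound = exp(−0.38765) = 0.67865.

0.6786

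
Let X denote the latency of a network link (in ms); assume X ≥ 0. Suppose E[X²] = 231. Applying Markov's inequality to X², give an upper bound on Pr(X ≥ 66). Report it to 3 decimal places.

0.053

Since X ≥ 0, the event {X ≥ 66} is the same as {X² ≥ 4356}.
Markov's inequality applied to X² gives Pr(X² ≥ 4356) ≤ E[X²]/4356 = 231/4356 = 0.0530.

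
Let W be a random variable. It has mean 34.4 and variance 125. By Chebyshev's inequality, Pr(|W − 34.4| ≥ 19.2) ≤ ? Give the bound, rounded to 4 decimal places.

0.3391

Chebyshev: Pr(|W − μ| ≥ t) ≤ Var(W)/t².
Bound = 125 / 368.64 = 0.3391.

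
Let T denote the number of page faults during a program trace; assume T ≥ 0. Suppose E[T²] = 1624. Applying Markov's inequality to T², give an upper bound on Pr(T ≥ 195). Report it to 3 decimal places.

Since T ≥ 0, the event {T ≥ 195} is the same as {T² ≥ 38025}.
Markov's inequality applied to T² gives Pr(T² ≥ 38025) ≤ E[T²]/38025 = 1624/38025 = 0.0427.

0.043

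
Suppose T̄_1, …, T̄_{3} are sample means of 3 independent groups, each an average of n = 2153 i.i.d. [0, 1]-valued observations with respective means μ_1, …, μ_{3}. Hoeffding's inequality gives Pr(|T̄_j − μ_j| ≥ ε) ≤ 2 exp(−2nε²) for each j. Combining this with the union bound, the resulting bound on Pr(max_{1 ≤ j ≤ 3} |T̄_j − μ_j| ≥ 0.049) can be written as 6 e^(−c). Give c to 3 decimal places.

10.339

Union bound over the 3 events: Pr(max_{1 ≤ j ≤ 3} |T̄_j − μ_j| ≥ 0.049) ≤ 3·2·exp(−2nε²) = 6 exp(−2·2153·0.049²).
So c = 2·2153·0.049² = 10.3387.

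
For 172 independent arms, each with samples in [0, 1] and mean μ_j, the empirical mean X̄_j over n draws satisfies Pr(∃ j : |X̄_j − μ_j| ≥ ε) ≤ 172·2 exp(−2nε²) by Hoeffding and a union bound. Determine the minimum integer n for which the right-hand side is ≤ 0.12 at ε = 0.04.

2488

Need 2·172·exp(−2nε²) ≤ 0.12, i.e. exp(−2nε²) ≤ 0.12/344.
So 2nε² ≥ ln(344/0.12) = 7.960905.
Hence n ≥ 7.960905/(2·0.04²) = 2487.783.
The smallest integer n is 2488.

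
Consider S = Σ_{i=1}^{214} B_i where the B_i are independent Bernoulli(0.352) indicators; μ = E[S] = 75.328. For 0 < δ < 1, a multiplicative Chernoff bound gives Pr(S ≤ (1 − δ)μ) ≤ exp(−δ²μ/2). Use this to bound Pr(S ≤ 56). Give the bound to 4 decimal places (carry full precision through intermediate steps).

Write 56 = (1 − δ)μ, so δ = 1 − 56/75.328 = 0.2565845…
Then the exponent is δ²μ/2 = (μ − 56)²/(2μ) = 2.479633.
Bound = exp(−2.479633) = 0.08377.

0.0838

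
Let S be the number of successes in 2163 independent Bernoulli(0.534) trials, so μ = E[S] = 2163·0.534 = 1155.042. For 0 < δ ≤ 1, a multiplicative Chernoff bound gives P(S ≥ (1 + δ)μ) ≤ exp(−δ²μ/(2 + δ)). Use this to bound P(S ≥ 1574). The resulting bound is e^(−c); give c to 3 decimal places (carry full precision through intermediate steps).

64.318

Write 1574 = (1 + δ)μ, so δ = 1574/1155.042 − 1 = 0.362721…
Then the exponent is δ²μ/(2 + δ) = (1574 − μ)² / (μ·(2 + δ)) = 64.317737.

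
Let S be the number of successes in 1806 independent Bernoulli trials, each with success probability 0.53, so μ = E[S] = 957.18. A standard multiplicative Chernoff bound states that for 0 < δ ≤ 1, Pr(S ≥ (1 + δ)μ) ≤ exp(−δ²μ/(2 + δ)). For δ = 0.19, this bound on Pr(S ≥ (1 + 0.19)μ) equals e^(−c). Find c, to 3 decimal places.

c = δ²μ/(2 + δ) = 0.19²·957.18/(2 + 0.19) = 15.7782.

15.778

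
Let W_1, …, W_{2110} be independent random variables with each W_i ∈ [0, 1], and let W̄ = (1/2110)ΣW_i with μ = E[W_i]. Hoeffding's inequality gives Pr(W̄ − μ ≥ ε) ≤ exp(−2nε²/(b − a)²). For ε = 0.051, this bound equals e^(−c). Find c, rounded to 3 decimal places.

10.976

c = 2nε²/(b − a)² = 2·2110·0.051² / 1² = 10.9762.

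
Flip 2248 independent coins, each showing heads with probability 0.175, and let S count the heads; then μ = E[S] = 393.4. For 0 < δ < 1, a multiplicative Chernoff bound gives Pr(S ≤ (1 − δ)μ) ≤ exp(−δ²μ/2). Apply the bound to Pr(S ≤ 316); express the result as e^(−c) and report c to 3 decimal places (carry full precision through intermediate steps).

Write 316 = (1 − δ)μ, so δ = 1 − 316/393.4 = 0.1967463…
Then the exponent is δ²μ/2 = (μ − 316)²/(2μ) = 7.614082.

7.614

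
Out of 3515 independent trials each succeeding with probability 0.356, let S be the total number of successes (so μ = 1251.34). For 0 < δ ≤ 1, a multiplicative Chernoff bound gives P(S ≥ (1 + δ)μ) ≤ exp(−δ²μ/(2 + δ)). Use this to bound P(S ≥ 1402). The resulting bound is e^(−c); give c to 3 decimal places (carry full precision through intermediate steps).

Write 1402 = (1 + δ)μ, so δ = 1402/1251.34 − 1 = 0.1203989…
Then the exponent is δ²μ/(2 + δ) = (1402 − μ)² / (μ·(2 + δ)) = 8.554665.

8.555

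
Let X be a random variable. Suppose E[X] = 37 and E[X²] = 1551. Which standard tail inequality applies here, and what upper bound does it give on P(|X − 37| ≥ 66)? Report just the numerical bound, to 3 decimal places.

The first two moments determine the variance, so Chebyshev's inequality is the sharpest standard bound available.
Var(X) = E[X²] − (E[X])² = 1551 − 1369 = 182.
Chebyshev's inequality: P(|X − μ| ≥ t) ≤ Var(X)/t² = 182/4356 = 0.0418.

0.042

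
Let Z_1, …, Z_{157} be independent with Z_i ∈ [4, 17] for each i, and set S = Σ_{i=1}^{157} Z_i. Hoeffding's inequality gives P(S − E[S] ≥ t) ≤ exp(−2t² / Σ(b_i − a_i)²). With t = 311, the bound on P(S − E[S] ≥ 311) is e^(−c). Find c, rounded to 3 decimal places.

Σ(b_i − a_i)² = 157·(13)² = 26533.
c = 2t²/26533 = 2·311²/26533 = 7.2906.

7.291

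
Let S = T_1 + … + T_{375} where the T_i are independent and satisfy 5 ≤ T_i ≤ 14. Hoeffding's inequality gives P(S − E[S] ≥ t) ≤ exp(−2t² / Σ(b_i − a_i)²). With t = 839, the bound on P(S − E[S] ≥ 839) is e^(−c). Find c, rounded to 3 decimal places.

Σ(b_i − a_i)² = 375·(9)² = 30375.
c = 2t²/30375 = 2·839²/30375 = 46.3487.

46.349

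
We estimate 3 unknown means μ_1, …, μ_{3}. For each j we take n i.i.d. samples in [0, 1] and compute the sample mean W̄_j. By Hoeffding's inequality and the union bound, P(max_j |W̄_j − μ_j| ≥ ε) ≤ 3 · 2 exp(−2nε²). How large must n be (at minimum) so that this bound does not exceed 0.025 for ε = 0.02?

6851

Need 2·3·exp(−2nε²) ≤ 0.025, i.e. exp(−2nε²) ≤ 0.025/6.
So 2nε² ≥ ln(6/0.025) = 5.480639.
Hence n ≥ 5.480639/(2·0.02²) = 6850.799.
The smallest integer n is 6851.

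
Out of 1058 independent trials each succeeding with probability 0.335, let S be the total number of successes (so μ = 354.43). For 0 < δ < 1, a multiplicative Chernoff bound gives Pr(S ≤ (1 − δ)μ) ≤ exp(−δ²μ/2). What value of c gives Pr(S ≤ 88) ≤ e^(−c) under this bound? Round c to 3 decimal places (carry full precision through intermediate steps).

100.140

Write 88 = (1 − δ)μ, so δ = 1 − 88/354.43 = 0.751714…
Then the exponent is δ²μ/2 = (μ − 88)²/(2μ) = 100.139583.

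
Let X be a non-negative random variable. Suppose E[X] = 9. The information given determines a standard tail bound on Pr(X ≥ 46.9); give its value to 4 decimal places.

0.1919

Only the mean of a non-negative variable is known, so Markov's inequality is the applicable tail bound.
Markov's inequality: for a non-negative random variable, Pr(X ≥ a) ≤ E[X]/a.
Here E[X] = 9 and a = 46.9, so the bound is 9/46.9 = 0.1919.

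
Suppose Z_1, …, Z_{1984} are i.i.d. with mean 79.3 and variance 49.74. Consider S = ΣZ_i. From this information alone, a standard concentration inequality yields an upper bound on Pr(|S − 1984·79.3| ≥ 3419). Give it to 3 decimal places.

With mean and variance of each term known, Chebyshev's inequality bounds the deviation of the sum (or sample mean).
Var(S) = n·Var(Z_i) = 1984·49.74 = 98684.16.
Chebyshev: Pr(|S − 1984·79.3| ≥ 3419) ≤ Var(S)/3419² = 98684.16/11689561 = 0.0084.

0.008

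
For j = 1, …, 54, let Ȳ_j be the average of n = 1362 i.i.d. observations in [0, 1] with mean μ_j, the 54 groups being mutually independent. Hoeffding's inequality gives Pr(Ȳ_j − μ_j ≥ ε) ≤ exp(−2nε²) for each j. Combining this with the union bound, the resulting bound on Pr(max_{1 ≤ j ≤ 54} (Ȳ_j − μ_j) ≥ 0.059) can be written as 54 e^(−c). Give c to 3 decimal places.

Union bound over the 54 events: Pr(max_{1 ≤ j ≤ 54} (Ȳ_j − μ_j) ≥ 0.059) ≤ 54·exp(−2nε²) = 54 exp(−2·1362·0.059²).
So c = 2·1362·0.059² = 9.4822.

9.482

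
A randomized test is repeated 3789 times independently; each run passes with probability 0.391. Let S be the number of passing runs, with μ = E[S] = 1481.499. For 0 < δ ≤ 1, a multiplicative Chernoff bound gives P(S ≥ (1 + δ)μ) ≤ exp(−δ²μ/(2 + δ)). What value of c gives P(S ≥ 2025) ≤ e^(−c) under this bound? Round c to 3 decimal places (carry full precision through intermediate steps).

Write 2025 = (1 + δ)μ, so δ = 2025/1481.499 − 1 = 0.3668588…
Then the exponent is δ²μ/(2 + δ) = (2025 − μ)² / (μ·(2 + δ)) = 84.241672.

84.242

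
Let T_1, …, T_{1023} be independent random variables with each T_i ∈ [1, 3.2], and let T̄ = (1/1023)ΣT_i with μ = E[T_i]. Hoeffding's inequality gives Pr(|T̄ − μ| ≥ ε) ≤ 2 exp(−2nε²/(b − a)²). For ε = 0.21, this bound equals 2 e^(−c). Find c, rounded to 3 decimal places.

18.642

c = 2nε²/(b − a)² = 2·1023·0.21² / 2.2² = 18.6423.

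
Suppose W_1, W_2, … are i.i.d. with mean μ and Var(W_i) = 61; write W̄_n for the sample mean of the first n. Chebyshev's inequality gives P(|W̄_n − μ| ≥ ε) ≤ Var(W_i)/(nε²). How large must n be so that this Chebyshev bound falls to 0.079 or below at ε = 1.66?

281

Require 61/(n·1.66²) ≤ 0.079, i.e. n ≥ 61/(0.079·1.66²) = 280.212.
The smallest integer n is 281.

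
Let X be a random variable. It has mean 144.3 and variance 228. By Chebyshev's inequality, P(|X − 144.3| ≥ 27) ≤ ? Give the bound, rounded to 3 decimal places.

Chebyshev: P(|X − μ| ≥ t) ≤ Var(X)/t².
Bound = 228 / 729 = 0.3128.

0.313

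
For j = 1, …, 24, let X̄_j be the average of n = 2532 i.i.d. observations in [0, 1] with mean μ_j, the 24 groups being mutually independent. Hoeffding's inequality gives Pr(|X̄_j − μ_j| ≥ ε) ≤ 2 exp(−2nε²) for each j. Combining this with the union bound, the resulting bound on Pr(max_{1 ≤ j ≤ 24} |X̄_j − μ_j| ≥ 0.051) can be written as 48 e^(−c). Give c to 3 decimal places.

Union bound over the 24 events: Pr(max_{1 ≤ j ≤ 24} |X̄_j − μ_j| ≥ 0.051) ≤ 24·2·exp(−2nε²) = 48 exp(−2·2532·0.051²).
So c = 2·2532·0.051² = 13.1715.

13.171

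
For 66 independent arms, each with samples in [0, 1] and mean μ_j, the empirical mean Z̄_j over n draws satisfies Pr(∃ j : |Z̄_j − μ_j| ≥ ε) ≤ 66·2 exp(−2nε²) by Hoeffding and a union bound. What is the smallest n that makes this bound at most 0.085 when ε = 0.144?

Need 2·66·exp(−2nε²) ≤ 0.085, i.e. exp(−2nε²) ≤ 0.085/132.
So 2nε² ≥ ln(132/0.085) = 7.347906.
Hence n ≥ 7.347906/(2·0.144²) = 177.178.
The smallest integer n is 178.

178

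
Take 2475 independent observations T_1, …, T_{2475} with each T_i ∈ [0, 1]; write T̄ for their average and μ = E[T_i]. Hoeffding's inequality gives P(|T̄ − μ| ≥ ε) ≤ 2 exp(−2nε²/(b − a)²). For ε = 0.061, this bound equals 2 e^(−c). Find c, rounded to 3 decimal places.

c = 2nε²/(b − a)² = 2·2475·0.061² / 1² = 18.4189.

18.419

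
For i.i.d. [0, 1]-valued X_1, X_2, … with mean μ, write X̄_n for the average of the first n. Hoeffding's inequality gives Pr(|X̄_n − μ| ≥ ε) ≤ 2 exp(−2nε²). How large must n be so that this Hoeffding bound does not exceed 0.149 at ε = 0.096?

Require 2·exp(−2nε²) ≤ 0.149, i.e. 2nε² ≥ ln(2/0.149) = 2.596956.
So n ≥ 2.596956 / (2·0.096²) = 140.894.
The smallest integer n is 141.

141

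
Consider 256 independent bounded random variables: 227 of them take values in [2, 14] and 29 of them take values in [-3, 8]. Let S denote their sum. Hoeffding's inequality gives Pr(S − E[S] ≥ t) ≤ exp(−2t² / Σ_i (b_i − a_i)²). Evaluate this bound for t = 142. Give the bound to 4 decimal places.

0.3282

Σ(b_i − a_i)² = 227·12² + 29·11² = 36197.
Exponent = 2·142² / 36197 = 1.11413.
Bound = exp(−1.11413) = 0.32820.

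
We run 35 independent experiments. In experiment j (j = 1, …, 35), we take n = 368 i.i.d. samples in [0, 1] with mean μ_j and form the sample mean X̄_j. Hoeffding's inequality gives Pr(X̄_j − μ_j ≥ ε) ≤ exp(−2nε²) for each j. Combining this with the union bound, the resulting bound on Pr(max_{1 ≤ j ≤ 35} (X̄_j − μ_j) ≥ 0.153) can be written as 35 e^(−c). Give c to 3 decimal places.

17.229

Union bound over the 35 events: Pr(max_{1 ≤ j ≤ 35} (X̄_j − μ_j) ≥ 0.153) ≤ 35·exp(−2nε²) = 35 exp(−2·368·0.153²).
So c = 2·368·0.153² = 17.2290.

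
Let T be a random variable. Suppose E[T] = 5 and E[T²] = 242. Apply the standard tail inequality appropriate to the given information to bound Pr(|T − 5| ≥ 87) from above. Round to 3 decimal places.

0.029

The first two moments determine the variance, so Chebyshev's inequality is the sharpest standard bound available.
Var(T) = E[T²] − (E[T])² = 242 − 25 = 217.
Chebyshev's inequality: Pr(|T − μ| ≥ t) ≤ Var(T)/t² = 217/7569 = 0.0287.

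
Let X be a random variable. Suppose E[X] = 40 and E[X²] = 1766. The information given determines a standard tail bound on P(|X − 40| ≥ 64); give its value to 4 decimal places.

The first two moments determine the variance, so Chebyshev's inequality is the sharpest standard bound available.
Var(X) = E[X²] − (E[X])² = 1766 − 1600 = 166.
Chebyshev's inequality: P(|X − μ| ≥ t) ≤ Var(X)/t² = 166/4096 = 0.0405.

0.0405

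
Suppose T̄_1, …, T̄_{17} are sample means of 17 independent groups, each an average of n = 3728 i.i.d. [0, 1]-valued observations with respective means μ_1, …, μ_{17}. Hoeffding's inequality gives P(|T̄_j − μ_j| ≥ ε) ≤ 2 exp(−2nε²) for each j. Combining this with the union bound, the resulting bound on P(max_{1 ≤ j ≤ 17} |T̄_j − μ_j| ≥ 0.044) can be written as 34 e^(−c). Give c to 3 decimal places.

14.435

Union bound over the 17 events: P(max_{1 ≤ j ≤ 17} |T̄_j − μ_j| ≥ 0.044) ≤ 17·2·exp(−2nε²) = 34 exp(−2·3728·0.044²).
So c = 2·3728·0.044² = 14.4348.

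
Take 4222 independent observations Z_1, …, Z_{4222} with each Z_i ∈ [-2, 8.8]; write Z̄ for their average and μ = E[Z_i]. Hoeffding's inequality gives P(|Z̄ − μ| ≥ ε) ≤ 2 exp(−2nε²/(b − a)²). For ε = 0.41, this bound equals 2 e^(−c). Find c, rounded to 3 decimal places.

12.169

c = 2nε²/(b − a)² = 2·4222·0.41² / 10.8² = 12.1694.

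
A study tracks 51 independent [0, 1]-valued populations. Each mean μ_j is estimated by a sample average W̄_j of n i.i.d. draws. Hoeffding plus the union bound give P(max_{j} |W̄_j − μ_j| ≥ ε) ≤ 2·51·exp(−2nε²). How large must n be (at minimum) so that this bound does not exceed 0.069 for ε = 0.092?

432

Need 2·51·exp(−2nε²) ≤ 0.069, i.e. exp(−2nε²) ≤ 0.069/102.
So 2nε² ≥ ln(102/0.069) = 7.298622.
Hence n ≥ 7.298622/(2·0.092²) = 431.157.
The smallest integer n is 432.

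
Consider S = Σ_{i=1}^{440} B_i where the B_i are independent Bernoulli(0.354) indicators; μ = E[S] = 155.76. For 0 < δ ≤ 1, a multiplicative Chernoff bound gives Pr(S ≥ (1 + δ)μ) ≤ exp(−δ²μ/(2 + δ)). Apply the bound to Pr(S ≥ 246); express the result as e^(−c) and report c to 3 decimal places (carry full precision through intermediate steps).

20.269

Write 246 = (1 + δ)μ, so δ = 246/155.76 − 1 = 0.5793529…
Then the exponent is δ²μ/(2 + δ) = (246 − μ)² / (μ·(2 + δ)) = 20.268961.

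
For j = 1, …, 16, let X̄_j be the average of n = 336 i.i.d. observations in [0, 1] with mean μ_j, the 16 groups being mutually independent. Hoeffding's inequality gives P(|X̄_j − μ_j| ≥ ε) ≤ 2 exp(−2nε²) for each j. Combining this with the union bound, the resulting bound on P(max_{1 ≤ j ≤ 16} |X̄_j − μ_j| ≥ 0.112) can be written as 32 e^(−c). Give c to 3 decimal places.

8.430

Union bound over the 16 events: P(max_{1 ≤ j ≤ 16} |X̄_j − μ_j| ≥ 0.112) ≤ 16·2·exp(−2nε²) = 32 exp(−2·336·0.112²).
So c = 2·336·0.112² = 8.4296.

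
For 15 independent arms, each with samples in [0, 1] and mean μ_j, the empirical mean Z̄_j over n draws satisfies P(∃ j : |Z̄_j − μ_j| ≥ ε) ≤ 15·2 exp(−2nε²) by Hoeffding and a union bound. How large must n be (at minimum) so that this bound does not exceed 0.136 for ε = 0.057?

Need 2·15·exp(−2nε²) ≤ 0.136, i.e. exp(−2nε²) ≤ 0.136/30.
So 2nε² ≥ ln(30/0.136) = 5.396298.
Hence n ≥ 5.396298/(2·0.057²) = 830.455.
The smallest integer n is 831.

831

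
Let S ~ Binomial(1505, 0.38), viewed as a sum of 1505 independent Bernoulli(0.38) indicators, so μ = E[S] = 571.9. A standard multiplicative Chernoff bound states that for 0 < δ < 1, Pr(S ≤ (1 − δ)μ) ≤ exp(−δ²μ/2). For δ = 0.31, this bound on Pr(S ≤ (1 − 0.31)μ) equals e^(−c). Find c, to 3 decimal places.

c = δ²μ/2 = 0.31²·571.9/2 = 27.4798.

27.480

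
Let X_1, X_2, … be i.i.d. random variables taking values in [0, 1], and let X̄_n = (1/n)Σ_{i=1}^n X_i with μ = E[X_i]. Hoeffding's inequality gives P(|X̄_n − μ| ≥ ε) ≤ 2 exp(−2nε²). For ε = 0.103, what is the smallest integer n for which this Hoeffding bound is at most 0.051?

173

Require 2·exp(−2nε²) ≤ 0.051, i.e. 2nε² ≥ ln(2/0.051) = 3.669077.
So n ≥ 3.669077 / (2·0.103²) = 172.923.
The smallest integer n is 173.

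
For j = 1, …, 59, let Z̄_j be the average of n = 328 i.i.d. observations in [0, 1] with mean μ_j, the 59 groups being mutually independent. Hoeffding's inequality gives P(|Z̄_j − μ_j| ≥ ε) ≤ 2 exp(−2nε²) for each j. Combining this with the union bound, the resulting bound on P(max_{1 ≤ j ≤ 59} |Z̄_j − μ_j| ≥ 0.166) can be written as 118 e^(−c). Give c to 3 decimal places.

Union bound over the 59 events: P(max_{1 ≤ j ≤ 59} |Z̄_j − μ_j| ≥ 0.166) ≤ 59·2·exp(−2nε²) = 118 exp(−2·328·0.166²).
So c = 2·328·0.166² = 18.0767.

18.077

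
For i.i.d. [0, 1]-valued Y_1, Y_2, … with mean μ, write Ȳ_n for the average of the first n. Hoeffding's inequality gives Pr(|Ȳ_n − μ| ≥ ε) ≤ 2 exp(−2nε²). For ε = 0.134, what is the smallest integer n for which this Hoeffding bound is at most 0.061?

Require 2·exp(−2nε²) ≤ 0.061, i.e. 2nε² ≥ ln(2/0.061) = 3.490029.
So n ≥ 3.490029 / (2·0.134²) = 97.183.
The smallest integer n is 98.

98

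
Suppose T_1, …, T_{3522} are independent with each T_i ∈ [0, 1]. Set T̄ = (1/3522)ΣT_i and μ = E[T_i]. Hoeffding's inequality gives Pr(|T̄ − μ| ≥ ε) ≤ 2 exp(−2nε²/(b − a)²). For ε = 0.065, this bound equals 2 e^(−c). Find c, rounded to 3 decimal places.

c = 2nε²/(b − a)² = 2·3522·0.065² / 1² = 29.7609.

29.761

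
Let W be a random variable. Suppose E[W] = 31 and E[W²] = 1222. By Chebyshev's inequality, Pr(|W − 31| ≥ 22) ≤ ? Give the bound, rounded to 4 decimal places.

0.5393

Var(W) = E[W²] − (E[W])² = 1222 − 961 = 261.
Chebyshev's inequality: Pr(|W − μ| ≥ t) ≤ Var(W)/t² = 261/484 = 0.5393.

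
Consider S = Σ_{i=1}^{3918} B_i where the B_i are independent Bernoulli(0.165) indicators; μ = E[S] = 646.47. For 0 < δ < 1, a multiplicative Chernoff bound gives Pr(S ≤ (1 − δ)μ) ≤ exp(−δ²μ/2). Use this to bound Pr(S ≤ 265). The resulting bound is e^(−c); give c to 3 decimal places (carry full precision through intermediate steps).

Write 265 = (1 − δ)μ, so δ = 1 − 265/646.47 = 0.5900815…
Then the exponent is δ²μ/2 = (μ − 265)²/(2μ) = 112.549199.

112.549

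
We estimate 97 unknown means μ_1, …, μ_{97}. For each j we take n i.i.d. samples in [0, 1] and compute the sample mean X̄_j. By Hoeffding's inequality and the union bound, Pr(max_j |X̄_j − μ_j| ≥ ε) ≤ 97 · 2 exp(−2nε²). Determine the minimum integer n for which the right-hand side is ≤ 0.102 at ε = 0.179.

118

Need 2·97·exp(−2nε²) ≤ 0.102, i.e. exp(−2nε²) ≤ 0.102/194.
So 2nε² ≥ ln(194/0.102) = 7.550641.
Hence n ≥ 7.550641/(2·0.179²) = 117.828.
The smallest integer n is 118.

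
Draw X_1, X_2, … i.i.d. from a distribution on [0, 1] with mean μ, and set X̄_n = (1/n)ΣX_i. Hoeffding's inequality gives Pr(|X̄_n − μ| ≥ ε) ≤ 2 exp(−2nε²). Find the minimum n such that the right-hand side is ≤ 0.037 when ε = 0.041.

1187

Require 2·exp(−2nε²) ≤ 0.037, i.e. 2nε² ≥ ln(2/0.037) = 3.989985.
So n ≥ 3.989985 / (2·0.041²) = 1186.789.
The smallest integer n is 1187.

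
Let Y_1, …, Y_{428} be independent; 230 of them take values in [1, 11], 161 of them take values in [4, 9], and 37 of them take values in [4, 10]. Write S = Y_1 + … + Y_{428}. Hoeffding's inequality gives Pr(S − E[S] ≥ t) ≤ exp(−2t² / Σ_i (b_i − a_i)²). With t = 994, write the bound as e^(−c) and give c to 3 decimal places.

Σ(b_i − a_i)² = 230·10² + 161·5² + 37·6² = 28357.
c = 2t² / 28357 = 2·994² / 28357 = 69.6855.

69.686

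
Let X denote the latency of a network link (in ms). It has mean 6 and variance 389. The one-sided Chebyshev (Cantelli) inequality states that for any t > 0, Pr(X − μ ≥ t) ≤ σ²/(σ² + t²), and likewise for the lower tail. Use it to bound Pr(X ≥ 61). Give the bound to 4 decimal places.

Here σ² = 389 and t = 55, so σ² + t² = 3414.
Cantelli's bound: 389/3414 = 0.1139.

0.1139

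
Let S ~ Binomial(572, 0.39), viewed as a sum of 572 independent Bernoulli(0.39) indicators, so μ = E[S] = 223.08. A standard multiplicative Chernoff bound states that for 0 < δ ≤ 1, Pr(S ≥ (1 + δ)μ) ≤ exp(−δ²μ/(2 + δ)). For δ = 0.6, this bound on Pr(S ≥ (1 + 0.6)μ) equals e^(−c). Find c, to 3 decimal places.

30.888

c = δ²μ/(2 + δ) = 0.6²·223.08/(2 + 0.6) = 30.8880.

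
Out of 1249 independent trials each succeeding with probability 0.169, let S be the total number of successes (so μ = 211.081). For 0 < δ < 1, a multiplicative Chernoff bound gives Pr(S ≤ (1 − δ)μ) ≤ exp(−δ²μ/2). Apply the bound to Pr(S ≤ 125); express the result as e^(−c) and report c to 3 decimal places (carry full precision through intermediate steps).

Write 125 = (1 − δ)μ, so δ = 1 − 125/211.081 = 0.4078103…
Then the exponent is δ²μ/2 = (μ − 125)²/(2μ) = 17.552358.

17.552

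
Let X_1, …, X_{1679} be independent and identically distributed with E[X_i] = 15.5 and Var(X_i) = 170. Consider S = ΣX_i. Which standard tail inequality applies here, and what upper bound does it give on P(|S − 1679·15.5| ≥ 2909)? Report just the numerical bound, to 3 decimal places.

0.034

With mean and variance of each term known, Chebyshev's inequality bounds the deviation of the sum (or sample mean).
Var(S) = n·Var(X_i) = 1679·170 = 285430.
Chebyshev: P(|S − 1679·15.5| ≥ 2909) ≤ Var(S)/2909² = 285430/8462281 = 0.0337.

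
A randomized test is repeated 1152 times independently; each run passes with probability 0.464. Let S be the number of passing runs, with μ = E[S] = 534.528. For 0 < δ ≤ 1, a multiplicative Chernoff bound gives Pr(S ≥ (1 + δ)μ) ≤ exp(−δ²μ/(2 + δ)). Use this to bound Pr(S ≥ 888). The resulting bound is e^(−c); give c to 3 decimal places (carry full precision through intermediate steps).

Write 888 = (1 + δ)μ, so δ = 888/534.528 − 1 = 0.6612787…
Then the exponent is δ²μ/(2 + δ) = (888 − μ)² / (μ·(2 + δ)) = 87.831280.

87.831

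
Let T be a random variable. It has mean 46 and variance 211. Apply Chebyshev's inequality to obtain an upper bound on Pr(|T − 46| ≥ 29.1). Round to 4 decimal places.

Chebyshev: Pr(|T − μ| ≥ t) ≤ Var(T)/t².
Bound = 211 / 846.81 = 0.2492.

0.2492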